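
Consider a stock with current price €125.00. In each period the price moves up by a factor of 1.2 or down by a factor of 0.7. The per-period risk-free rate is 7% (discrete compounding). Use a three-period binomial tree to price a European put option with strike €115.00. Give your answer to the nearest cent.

Risk-neutral probability p = (1 + 0.07 − 0.7)/(1.2 − 0.7) = 0.3700/0.5000 = 0.7400
Terminal stock prices: S_uuu = 216, S_uud = 126, S_udd = 73.5, S_ddd = 42.87
Terminal payoffs (K − S): max(-101, 0) = 0, max(-11, 0) = 0, max(41.5, 0) = 41.5, max(72.12, 0) = 72.12
Node uu (S = 180): V_uu = 1/1.07·[0.7400·0.0000 + 0.2600·0.0000] = 0.0000
Node ud (S = 105): V_ud = 1/1.07·[0.7400·0.0000 + 0.2600·41.5000] = 10.0841
Node dd (S = 61.25): V_dd = 1/1.07·[0.7400·41.5000 + 0.2600·72.1250] = 46.2266
Node u (S = 150): V_u = 1/1.07·[0.7400·0.0000 + 0.2600·10.0841] = 2.4503
Node d (S = 87.5): V_d = 1/1.07·[0.7400·10.0841 + 0.2600·46.2266] = 18.2067
Node 0 (S = 125): V_0 = 1/1.07·[0.7400·2.4503 + 0.2600·18.2067] = 6.1187

€6.12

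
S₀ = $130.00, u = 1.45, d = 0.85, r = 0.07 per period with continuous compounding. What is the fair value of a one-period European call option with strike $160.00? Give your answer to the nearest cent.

$9.85

Risk-neutral probability p = (e^0.07 − 0.85)/(1.45 − 0.85) = 0.2225/0.6000 = 0.3708
Terminal stock prices: S_u = 188.5, S_d = 110.5
Terminal payoffs (S − K): max(28.5, 0) = 28.5, max(-49.5, 0) = 0
Node 0 (S = 130): V_0 = e^(−0.07)·[0.3708·28.5000 + 0.6292·0.0000] = 9.8546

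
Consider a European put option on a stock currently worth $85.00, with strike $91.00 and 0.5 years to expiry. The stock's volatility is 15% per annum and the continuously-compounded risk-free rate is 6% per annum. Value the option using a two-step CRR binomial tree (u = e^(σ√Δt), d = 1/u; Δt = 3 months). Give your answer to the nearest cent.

$5.86

CRR parameters: u = e^(σ√Δt) = e^(0.15·√0.25) = 1.0779, d = 1/u = 0.9277
Per-period rate: rΔt = 0.06·0.25 = 0.015, so R = e^0.015 = 1.0151
Risk-neutral probability p = (e^0.015 − 0.9277)/(1.0779 − 0.9277) = 0.0874/0.1501 = 0.5819
Terminal stock prices: S_uu = 98.76, S_ud = 85, S_dd = 73.16
Terminal payoffs (K − S): max(-7.756, 0) = 0, max(6, 0) = 6, max(17.84, 0) = 17.84
Node u (S = 91.62): V_u = e^(−0.015)·[0.5819·0.0000 + 0.4181·6.0000] = 2.4711
Node d (S = 78.86): V_d = e^(−0.015)·[0.5819·6.0000 + 0.4181·17.8398] = 10.7870
Node 0 (S = 85): V_0 = e^(−0.015)·[0.5819·2.4711 + 0.4181·10.7870] = 5.8593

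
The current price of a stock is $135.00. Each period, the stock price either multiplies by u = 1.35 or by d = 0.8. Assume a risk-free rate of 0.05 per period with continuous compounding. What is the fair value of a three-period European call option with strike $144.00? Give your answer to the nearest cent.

Risk-neutral probability p = (e^0.05 − 0.8)/(1.35 − 0.8) = 0.2513/0.5500 = 0.4569
Terminal stock prices: S_uuu = 332.2, S_uud = 196.8, S_udd = 116.6, S_ddd = 69.12
Terminal payoffs (S − K): max(188.2, 0) = 188.2, max(52.83, 0) = 52.83, max(-27.36, 0) = 0, max(-74.88, 0) = 0
Node uu (S = 246): V_uu = e^(−0.05)·[0.4569·188.1506 + 0.5431·52.8300] = 109.0605
Node ud (S = 145.8): V_ud = e^(−0.05)·[0.4569·52.8300 + 0.5431·0.0000] = 22.9586
Node dd (S = 86.4): V_dd = e^(−0.05)·[0.4569·0.0000 + 0.5431·0.0000] = 0.0000
Node u (S = 182.2): V_u = e^(−0.05)·[0.4569·109.0605 + 0.5431·22.9586] = 59.2567
Node d (S = 108): V_d = e^(−0.05)·[0.4569·22.9586 + 0.5431·0.0000] = 9.9772
Node 0 (S = 135): V_0 = e^(−0.05)·[0.4569·59.2567 + 0.5431·9.9772] = 30.9063

$30.91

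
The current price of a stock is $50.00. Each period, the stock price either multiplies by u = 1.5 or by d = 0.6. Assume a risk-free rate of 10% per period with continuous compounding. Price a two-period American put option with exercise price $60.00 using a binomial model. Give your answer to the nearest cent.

Risk-neutral probability p = (e^0.1 − 0.6)/(1.5 − 0.6) = 0.5052/0.9000 = 0.5613
Terminal stock prices: S_uu = 112.5, S_ud = 45, S_dd = 18
Terminal payoffs (K − S): max(-52.5, 0) = 0, max(15, 0) = 15, max(42, 0) = 42
Node u (S = 75): continuation = e^(−0.1)·[0.5613·0.0000 + 0.4387·15.0000] = 5.9543; exercise value = 0.0000 ≤ continuation, so V_u = 5.9543
Node d (S = 30): continuation = e^(−0.1)·[0.5613·15.0000 + 0.4387·42.0000] = 24.2902; exercise value = 30.0000 > continuation, so V_d = 30.0000 (exercise)
Node 0 (S = 50): continuation = e^(−0.1)·[0.5613·5.9543 + 0.4387·30.0000] = 14.9326; exercise value = 10.0000 ≤ continuation, so V_0 = 14.9326

$14.93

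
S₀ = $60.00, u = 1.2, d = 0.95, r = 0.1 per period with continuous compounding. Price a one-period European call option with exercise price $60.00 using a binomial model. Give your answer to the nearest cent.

Risk-neutral probability p = (e^0.1 − 0.95)/(1.2 − 0.95) = 0.1552/0.2500 = 0.6207
Terminal stock prices: S_u = 72, S_d = 57
Terminal payoffs (S − K): max(12, 0) = 12, max(-3, 0) = 0
Node 0 (S = 60): V_0 = e^(−0.1)·[0.6207·12.0000 + 0.3793·0.0000] = 6.7394

$6.74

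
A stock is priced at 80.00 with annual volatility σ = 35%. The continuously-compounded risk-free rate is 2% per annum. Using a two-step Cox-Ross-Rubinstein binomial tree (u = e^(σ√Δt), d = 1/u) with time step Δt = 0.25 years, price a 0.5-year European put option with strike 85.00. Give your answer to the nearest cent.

CRR parameters: u = e^(σ√Δt) = e^(0.35·√0.25) = 1.1912, d = 1/u = 0.8395
Per-period rate: rΔt = 0.02·0.25 = 0.005, so R = e^0.005 = 1.0050
Risk-neutral probability p = (e^0.005 − 0.8395)/(1.1912 − 0.8395) = 0.1656/0.3518 = 0.4706
Terminal stock prices: S_uu = 113.5, S_ud = 80, S_dd = 56.38
Terminal payoffs (K − S): max(-28.53, 0) = 0, max(5, 0) = 5, max(28.62, 0) = 28.62
Node u (S = 95.3): V_u = e^(−0.005)·[0.4706·0.0000 + 0.5294·5.0000] = 2.6337
Node d (S = 67.16): V_d = e^(−0.005)·[0.4706·5.0000 + 0.5294·28.6250] = 17.4195
Node 0 (S = 80): V_0 = e^(−0.005)·[0.4706·2.6337 + 0.5294·17.4195] = 10.4090

10.41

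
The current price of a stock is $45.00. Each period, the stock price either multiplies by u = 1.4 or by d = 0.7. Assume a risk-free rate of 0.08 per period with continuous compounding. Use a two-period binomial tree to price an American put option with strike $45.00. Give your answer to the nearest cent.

Risk-neutral probability p = (e^0.08 − 0.7)/(1.4 − 0.7) = 0.3833/0.7000 = 0.5476
Terminal stock prices: S_uu = 88.2, S_ud = 44.1, S_dd = 22.05
Terminal payoffs (K − S): max(-43.2, 0) = 0, max(0.9, 0) = 0.9, max(22.95, 0) = 22.95
Node u (S = 63): continuation = e^(−0.08)·[0.5476·0.0000 + 0.4524·0.9000] = 0.3759; exercise value = 0.0000 ≤ continuation, so V_u = 0.3759
Node d (S = 31.5): continuation = e^(−0.08)·[0.5476·0.9000 + 0.4524·22.9500] = 10.0402; exercise value = 13.5000 > continuation, so V_d = 13.5000 (exercise)
Node 0 (S = 45): continuation = e^(−0.08)·[0.5476·0.3759 + 0.4524·13.5000] = 5.8284; exercise value = 0.0000 ≤ continuation, so V_0 = 5.8284

$5.83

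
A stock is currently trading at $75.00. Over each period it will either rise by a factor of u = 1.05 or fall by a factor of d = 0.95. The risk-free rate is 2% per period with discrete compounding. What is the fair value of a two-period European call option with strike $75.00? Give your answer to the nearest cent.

Risk-neutral probability p = (1 + 0.02 − 0.95)/(1.05 − 0.95) = 0.0700/0.1000 = 0.7000
Terminal stock prices: S_uu = 82.69, S_ud = 74.81, S_dd = 67.69
Terminal payoffs (S − K): max(7.688, 0) = 7.688, max(-0.1875, 0) = 0, max(-7.312, 0) = 0
Node u (S = 78.75): V_u = 1/1.02·[0.7000·7.6875 + 0.3000·0.0000] = 5.2757
Node d (S = 71.25): V_d = 1/1.02·[0.7000·0.0000 + 0.3000·0.0000] = 0.0000
Node 0 (S = 75): V_0 = 1/1.02·[0.7000·5.2757 + 0.3000·0.0000] = 3.6206

$3.62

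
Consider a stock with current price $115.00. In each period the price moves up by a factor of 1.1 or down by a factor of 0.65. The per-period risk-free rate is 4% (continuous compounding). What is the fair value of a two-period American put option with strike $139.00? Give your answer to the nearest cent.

$24.00

Risk-neutral probability p = (e^0.04 − 0.65)/(1.1 − 0.65) = 0.3908/0.4500 = 0.8685
Terminal stock prices: S_uu = 139.2, S_ud = 82.23, S_dd = 48.59
Terminal payoffs (K − S): max(-0.15, 0) = 0, max(56.77, 0) = 56.77, max(90.41, 0) = 90.41
Node u (S = 126.5): continuation = e^(−0.04)·[0.8685·0.0000 + 0.1315·56.7750] = 7.1749; exercise value = 12.5000 > continuation, so V_u = 12.5000 (exercise)
Node d (S = 74.75): continuation = e^(−0.04)·[0.8685·56.7750 + 0.1315·90.4125] = 58.7997; exercise value = 64.2500 > continuation, so V_d = 64.2500 (exercise)
Node 0 (S = 115): continuation = e^(−0.04)·[0.8685·12.5000 + 0.1315·64.2500] = 18.5497; exercise value = 24.0000 > continuation, so V_0 = 24.0000 (exercise)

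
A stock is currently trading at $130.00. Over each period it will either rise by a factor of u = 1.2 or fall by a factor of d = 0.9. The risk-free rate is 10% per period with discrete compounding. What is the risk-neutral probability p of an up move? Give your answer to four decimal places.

Risk-neutral probability p = (1 + 0.1 − 0.9)/(1.2 − 0.9) = 0.2000/0.3000 = 0.6667

p = 0.6667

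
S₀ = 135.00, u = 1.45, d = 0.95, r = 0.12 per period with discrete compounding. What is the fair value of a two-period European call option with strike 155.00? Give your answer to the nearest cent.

Risk-neutral probability p = (1 + 0.12 − 0.95)/(1.45 − 0.95) = 0.1700/0.5000 = 0.3400
Terminal stock prices: S_uu = 283.8, S_ud = 186, S_dd = 121.8
Terminal payoffs (S − K): max(128.8, 0) = 128.8, max(30.96, 0) = 30.96, max(-33.16, 0) = 0
Node u (S = 195.8): V_u = 1/1.12·[0.3400·128.8375 + 0.6600·30.9625] = 57.3571
Node d (S = 128.2): V_d = 1/1.12·[0.3400·30.9625 + 0.6600·0.0000] = 9.3993
Node 0 (S = 135): V_0 = 1/1.12·[0.3400·57.3571 + 0.6600·9.3993] = 22.9509

22.95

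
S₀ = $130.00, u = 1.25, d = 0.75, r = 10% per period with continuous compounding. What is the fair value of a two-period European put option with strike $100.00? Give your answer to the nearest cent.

$1.85

Risk-neutral probability p = (e^0.1 − 0.75)/(1.25 − 0.75) = 0.3552/0.5000 = 0.7103
Terminal stock prices: S_uu = 203.1, S_ud = 121.9, S_dd = 73.12
Terminal payoffs (K − S): max(-103.1, 0) = 0, max(-21.88, 0) = 0, max(26.88, 0) = 26.88
Node u (S = 162.5): V_u = e^(−0.1)·[0.7103·0.0000 + 0.2897·0.0000] = 0.0000
Node d (S = 97.5): V_d = e^(−0.1)·[0.7103·0.0000 + 0.2897·26.8750] = 7.0438
Node 0 (S = 130): V_0 = e^(−0.1)·[0.7103·0.0000 + 0.2897·7.0438] = 1.8461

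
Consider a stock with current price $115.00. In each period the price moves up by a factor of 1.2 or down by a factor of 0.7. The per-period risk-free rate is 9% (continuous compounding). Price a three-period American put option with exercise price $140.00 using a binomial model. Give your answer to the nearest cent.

$25.00

Risk-neutral probability p = (e^0.09 − 0.7)/(1.2 − 0.7) = 0.3942/0.5000 = 0.7883
Terminal stock prices: S_uuu = 198.7, S_uud = 115.9, S_udd = 67.62, S_ddd = 39.44
Terminal payoffs (K − S): max(-58.72, 0) = 0, max(24.08, 0) = 24.08, max(72.38, 0) = 72.38, max(100.6, 0) = 100.6
Node uu (S = 165.6): continuation = e^(−0.09)·[0.7883·0.0000 + 0.2117·24.0800] = 4.6579; exercise value = 0.0000 ≤ continuation, so V_uu = 4.6579
Node ud (S = 96.6): continuation = e^(−0.09)·[0.7883·24.0800 + 0.2117·72.3800] = 31.3504; exercise value = 43.4000 > continuation, so V_ud = 43.4000 (exercise)
Node dd (S = 56.35): continuation = e^(−0.09)·[0.7883·72.3800 + 0.2117·100.5550] = 71.6004; exercise value = 83.6500 > continuation, so V_dd = 83.6500 (exercise)
Node u (S = 138): continuation = e^(−0.09)·[0.7883·4.6579 + 0.2117·43.4000] = 11.7511; exercise value = 2.0000 ≤ continuation, so V_u = 11.7511
Node d (S = 80.5): continuation = e^(−0.09)·[0.7883·43.4000 + 0.2117·83.6500] = 47.4504; exercise value = 59.5000 > continuation, so V_d = 59.5000 (exercise)
Node 0 (S = 115): continuation = e^(−0.09)·[0.7883·11.7511 + 0.2117·59.5000] = 19.9760; exercise value = 25.0000 > continuation, so V_0 = 25.0000 (exercise)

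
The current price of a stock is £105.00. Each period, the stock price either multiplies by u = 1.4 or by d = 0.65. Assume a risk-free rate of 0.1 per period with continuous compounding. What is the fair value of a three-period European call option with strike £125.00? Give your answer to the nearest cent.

£29.83

Risk-neutral probability p = (e^0.1 − 0.65)/(1.4 − 0.65) = 0.4552/0.7500 = 0.6069
Terminal stock prices: S_uuu = 288.1, S_uud = 133.8, S_udd = 62.11, S_ddd = 28.84
Terminal payoffs (S − K): max(163.1, 0) = 163.1, max(8.77, 0) = 8.77, max(-62.89, 0) = 0, max(-96.16, 0) = 0
Node uu (S = 205.8): V_uu = e^(−0.1)·[0.6069·163.1200 + 0.3931·8.7700] = 92.6953
Node ud (S = 95.55): V_ud = e^(−0.1)·[0.6069·8.7700 + 0.3931·0.0000] = 4.8160
Node dd (S = 44.36): V_dd = e^(−0.1)·[0.6069·0.0000 + 0.3931·0.0000] = 0.0000
Node u (S = 147): V_u = e^(−0.1)·[0.6069·92.6953 + 0.3931·4.8160] = 52.6158
Node d (S = 68.25): V_d = e^(−0.1)·[0.6069·4.8160 + 0.3931·0.0000] = 2.6446
Node 0 (S = 105): V_0 = e^(−0.1)·[0.6069·52.6158 + 0.3931·2.6446] = 29.8342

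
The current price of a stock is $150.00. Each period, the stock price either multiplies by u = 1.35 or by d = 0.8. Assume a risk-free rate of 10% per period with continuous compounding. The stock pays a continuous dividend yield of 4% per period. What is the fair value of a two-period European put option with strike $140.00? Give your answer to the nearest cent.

$9.89

Per-period risk-free factor R = e^0.1 = 1.1052; dividend-adjusted growth = e^(0.1−0.04) = 1.0618.
Risk-neutral probability p = (1.0618 − 0.8)/(1.35 − 0.8) = 0.2618/0.5500 = 0.4761
Terminal stock prices: S_uu = 273.4, S_ud = 162, S_dd = 96
Terminal payoffs (K − S): max(-133.4, 0) = 0, max(-22, 0) = 0, max(44, 0) = 44
Node u (S = 202.5): V_u = e^(−0.1)·[0.4761·0.0000 + 0.5239·0.0000] = 0.0000
Node d (S = 120): V_d = e^(−0.1)·[0.4761·0.0000 + 0.5239·44.0000] = 20.8593
Node 0 (S = 150): V_0 = e^(−0.1)·[0.4761·0.0000 + 0.5239·20.8593] = 9.8889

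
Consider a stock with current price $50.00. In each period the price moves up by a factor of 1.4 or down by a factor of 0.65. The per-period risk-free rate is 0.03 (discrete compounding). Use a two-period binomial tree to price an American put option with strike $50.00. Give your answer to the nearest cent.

$9.44

Risk-neutral probability p = (1 + 0.03 − 0.65)/(1.4 − 0.65) = 0.3800/0.7500 = 0.5067
Terminal stock prices: S_uu = 98, S_ud = 45.5, S_dd = 21.13
Terminal payoffs (K − S): max(-48, 0) = 0, max(4.5, 0) = 4.5, max(28.87, 0) = 28.87
Node u (S = 70): continuation = 1/1.03·[0.5067·0.0000 + 0.4933·4.5000] = 2.1553; exercise value = 0.0000 ≤ continuation, so V_u = 2.1553
Node d (S = 32.5): continuation = 1/1.03·[0.5067·4.5000 + 0.4933·28.8750] = 16.0437; exercise value = 17.5000 > continuation, so V_d = 17.5000 (exercise)
Node 0 (S = 50): continuation = 1/1.03·[0.5067·2.1553 + 0.4933·17.5000] = 9.4421; exercise value = 0.0000 ≤ continuation, so V_0 = 9.4421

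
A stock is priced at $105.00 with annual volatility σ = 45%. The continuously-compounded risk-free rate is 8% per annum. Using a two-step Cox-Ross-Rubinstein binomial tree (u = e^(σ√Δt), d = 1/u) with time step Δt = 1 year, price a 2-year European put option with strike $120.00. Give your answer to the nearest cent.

$24.27

CRR parameters: u = e^(σ√Δt) = e^(0.45·√1) = 1.5683, d = 1/u = 0.6376
Per-period rate: rΔt = 0.08·1 = 0.08, so R = e^0.08 = 1.0833
Risk-neutral probability p = (e^0.08 − 0.6376)/(1.5683 − 0.6376) = 0.4457/0.9307 = 0.4789
Terminal stock prices: S_uu = 258.3, S_ud = 105, S_dd = 42.69
Terminal payoffs (K − S): max(-138.3, 0) = 0, max(15, 0) = 15, max(77.31, 0) = 77.31
Node u (S = 164.7): V_u = e^(−0.08)·[0.4789·0.0000 + 0.5211·15.0000] = 7.2162
Node d (S = 66.95): V_d = e^(−0.08)·[0.4789·15.0000 + 0.5211·77.3102] = 43.8230
Node 0 (S = 105): V_0 = e^(−0.08)·[0.4789·7.2162 + 0.5211·43.8230] = 24.2722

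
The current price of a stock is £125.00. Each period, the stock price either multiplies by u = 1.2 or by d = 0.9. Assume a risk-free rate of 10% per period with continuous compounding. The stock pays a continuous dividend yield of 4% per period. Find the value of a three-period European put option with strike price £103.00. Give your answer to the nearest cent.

Per-period risk-free factor R = e^0.1 = 1.1052; dividend-adjusted growth = e^(0.1−0.04) = 1.0618.
Risk-neutral probability p = (1.0618 − 0.9)/(1.2 − 0.9) = 0.1618/0.3000 = 0.5395
Terminal stock prices: S_uuu = 216, S_uud = 162, S_udd = 121.5, S_ddd = 91.13
Terminal payoffs (K − S): max(-113, 0) = 0, max(-59, 0) = 0, max(-18.5, 0) = 0, max(11.87, 0) = 11.87
Node uu (S = 180): V_uu = e^(−0.1)·[0.5395·0.0000 + 0.4605·0.0000] = 0.0000
Node ud (S = 135): V_ud = e^(−0.1)·[0.5395·0.0000 + 0.4605·0.0000] = 0.0000
Node dd (S = 101.2): V_dd = e^(−0.1)·[0.5395·0.0000 + 0.4605·11.8750] = 4.9485
Node u (S = 150): V_u = e^(−0.1)·[0.5395·0.0000 + 0.4605·0.0000] = 0.0000
Node d (S = 112.5): V_d = e^(−0.1)·[0.5395·0.0000 + 0.4605·4.9485] = 2.0621
Node 0 (S = 125): V_0 = e^(−0.1)·[0.5395·0.0000 + 0.4605·2.0621] = 0.8593

£0.86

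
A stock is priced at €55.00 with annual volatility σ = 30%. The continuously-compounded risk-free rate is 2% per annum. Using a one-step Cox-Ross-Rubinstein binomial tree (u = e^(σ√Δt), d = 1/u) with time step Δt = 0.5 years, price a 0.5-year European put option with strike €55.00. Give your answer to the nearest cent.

CRR parameters: u = e^(σ√Δt) = e^(0.3·√0.5) = 1.2363, d = 1/u = 0.8089
Per-period rate: rΔt = 0.02·0.5 = 0.01, so R = e^0.01 = 1.0101
Risk-neutral probability p = (e^0.01 − 0.8089)/(1.2363 − 0.8089) = 0.2012/0.4275 = 0.4707
Terminal stock prices: S_u = 68, S_d = 44.49
Terminal payoffs (K − S): max(-13, 0) = 0, max(10.51, 0) = 10.51
Node 0 (S = 55): V_0 = e^(−0.01)·[0.4707·0.0000 + 0.5293·10.5128] = 5.5093

€5.51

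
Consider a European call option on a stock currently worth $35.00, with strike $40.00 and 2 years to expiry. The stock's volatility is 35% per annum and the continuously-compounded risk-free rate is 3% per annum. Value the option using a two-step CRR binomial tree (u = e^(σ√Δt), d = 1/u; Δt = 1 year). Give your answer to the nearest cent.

$5.97

CRR parameters: u = e^(σ√Δt) = e^(0.35·√1) = 1.4191, d = 1/u = 0.7047
Per-period rate: rΔt = 0.03·1 = 0.03, so R = e^0.03 = 1.0305
Risk-neutral probability p = (e^0.03 − 0.7047)/(1.4191 − 0.7047) = 0.3258/0.7144 = 0.4560
Terminal stock prices: S_uu = 70.48, S_ud = 35, S_dd = 17.38
Terminal payoffs (S − K): max(30.48, 0) = 30.48, max(-5, 0) = 0, max(-22.62, 0) = 0
Node u (S = 49.67): V_u = e^(−0.03)·[0.4560·30.4813 + 0.5440·0.0000] = 13.4891
Node d (S = 24.66): V_d = e^(−0.03)·[0.4560·0.0000 + 0.5440·0.0000] = 0.0000
Node 0 (S = 35): V_0 = e^(−0.03)·[0.4560·13.4891 + 0.5440·0.0000] = 5.9694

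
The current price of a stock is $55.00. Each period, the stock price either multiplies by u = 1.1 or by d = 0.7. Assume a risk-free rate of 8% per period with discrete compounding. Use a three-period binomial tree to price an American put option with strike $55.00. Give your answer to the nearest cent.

$1.58

Risk-neutral probability p = (1 + 0.08 − 0.7)/(1.1 − 0.7) = 0.3800/0.4000 = 0.9500
Terminal stock prices: S_uuu = 73.21, S_uud = 46.59, S_udd = 29.64, S_ddd = 18.86
Terminal payoffs (K − S): max(-18.21, 0) = 0, max(8.415, 0) = 8.415, max(25.36, 0) = 25.36, max(36.14, 0) = 36.14
Node uu (S = 66.55): continuation = 1/1.08·[0.9500·0.0000 + 0.0500·8.4150] = 0.3896; exercise value = 0.0000 ≤ continuation, so V_uu = 0.3896
Node ud (S = 42.35): continuation = 1/1.08·[0.9500·8.4150 + 0.0500·25.3550] = 8.5759; exercise value = 12.6500 > continuation, so V_ud = 12.6500 (exercise)
Node dd (S = 26.95): continuation = 1/1.08·[0.9500·25.3550 + 0.0500·36.1350] = 23.9759; exercise value = 28.0500 > continuation, so V_dd = 28.0500 (exercise)
Node u (S = 60.5): continuation = 1/1.08·[0.9500·0.3896 + 0.0500·12.6500] = 0.9283; exercise value = 0.0000 ≤ continuation, so V_u = 0.9283
Node d (S = 38.5): continuation = 1/1.08·[0.9500·12.6500 + 0.0500·28.0500] = 12.4259; exercise value = 16.5000 > continuation, so V_d = 16.5000 (exercise)
Node 0 (S = 55): continuation = 1/1.08·[0.9500·0.9283 + 0.0500·16.5000] = 1.5805; exercise value = 0.0000 ≤ continuation, so V_0 = 1.5805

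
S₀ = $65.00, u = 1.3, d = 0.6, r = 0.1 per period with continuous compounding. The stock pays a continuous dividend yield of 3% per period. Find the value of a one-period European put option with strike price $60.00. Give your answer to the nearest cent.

Per-period risk-free factor R = e^0.1 = 1.1052; dividend-adjusted growth = e^(0.1−0.03) = 1.0725.
Risk-neutral probability p = (1.0725 − 0.6)/(1.3 − 0.6) = 0.4725/0.7000 = 0.6750
Terminal stock prices: S_u = 84.5, S_d = 39
Terminal payoffs (K − S): max(-24.5, 0) = 0, max(21, 0) = 21
Node 0 (S = 65): V_0 = e^(−0.1)·[0.6750·0.0000 + 0.3250·21.0000] = 6.1753

$6.18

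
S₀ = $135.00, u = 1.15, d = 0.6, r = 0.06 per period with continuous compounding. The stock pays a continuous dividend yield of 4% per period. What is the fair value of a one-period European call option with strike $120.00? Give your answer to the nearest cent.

Per-period risk-free factor R = e^0.06 = 1.0618; dividend-adjusted growth = e^(0.06−0.04) = 1.0202.
Risk-neutral probability p = (1.0202 − 0.6)/(1.15 − 0.6) = 0.4202/0.5500 = 0.7640
Terminal stock prices: S_u = 155.2, S_d = 81
Terminal payoffs (S − K): max(35.25, 0) = 35.25, max(-39, 0) = 0
Node 0 (S = 135): V_0 = e^(−0.06)·[0.7640·35.2500 + 0.2360·0.0000] = 25.3627

$25.36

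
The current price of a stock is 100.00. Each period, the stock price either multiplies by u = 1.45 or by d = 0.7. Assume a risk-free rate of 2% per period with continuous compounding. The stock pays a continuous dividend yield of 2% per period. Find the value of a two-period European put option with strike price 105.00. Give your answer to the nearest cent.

20.98

Per-period risk-free factor R = e^0.02 = 1.0202; dividend-adjusted growth = e^(0.02−0.02) = 1.0000.
Risk-neutral probability p = (1.0000 − 0.7)/(1.45 − 0.7) = 0.3000/0.7500 = 0.4000
Terminal stock prices: S_uu = 210.2, S_ud = 101.5, S_dd = 49
Terminal payoffs (K − S): max(-105.2, 0) = 0, max(3.5, 0) = 3.5, max(56, 0) = 56
Node u (S = 145): V_u = e^(−0.02)·[0.4000·0.0000 + 0.6000·3.5000] = 2.0584
Node d (S = 70): V_d = e^(−0.02)·[0.4000·3.5000 + 0.6000·56.0000] = 34.3070
Node 0 (S = 100): V_0 = e^(−0.02)·[0.4000·2.0584 + 0.6000·34.3070] = 20.9836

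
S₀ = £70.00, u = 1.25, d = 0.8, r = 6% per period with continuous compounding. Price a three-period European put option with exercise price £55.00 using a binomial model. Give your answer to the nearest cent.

£1.17

Risk-neutral probability p = (e^0.06 − 0.8)/(1.25 − 0.8) = 0.2618/0.4500 = 0.5819
Terminal stock prices: S_uuu = 136.7, S_uud = 87.5, S_udd = 56, S_ddd = 35.84
Terminal payoffs (K − S): max(-81.72, 0) = 0, max(-32.5, 0) = 0, max(-1, 0) = 0, max(19.16, 0) = 19.16
Node uu (S = 109.4): V_uu = e^(−0.06)·[0.5819·0.0000 + 0.4181·0.0000] = 0.0000
Node ud (S = 70): V_ud = e^(−0.06)·[0.5819·0.0000 + 0.4181·0.0000] = 0.0000
Node dd (S = 44.8): V_dd = e^(−0.06)·[0.5819·0.0000 + 0.4181·19.1600] = 7.5450
Node u (S = 87.5): V_u = e^(−0.06)·[0.5819·0.0000 + 0.4181·0.0000] = 0.0000
Node d (S = 56): V_d = e^(−0.06)·[0.5819·0.0000 + 0.4181·7.5450] = 2.9712
Node 0 (S = 70): V_0 = e^(−0.06)·[0.5819·0.0000 + 0.4181·2.9712] = 1.1700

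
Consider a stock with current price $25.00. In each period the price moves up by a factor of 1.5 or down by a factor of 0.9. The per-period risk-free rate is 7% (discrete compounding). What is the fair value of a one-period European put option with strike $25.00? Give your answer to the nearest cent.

$1.67

Risk-neutral probability p = (1 + 0.07 − 0.9)/(1.5 − 0.9) = 0.1700/0.6000 = 0.2833
Terminal stock prices: S_u = 37.5, S_d = 22.5
Terminal payoffs (K − S): max(-12.5, 0) = 0, max(2.5, 0) = 2.5
Node 0 (S = 25): V_0 = 1/1.07·[0.2833·0.0000 + 0.7167·2.5000] = 1.6745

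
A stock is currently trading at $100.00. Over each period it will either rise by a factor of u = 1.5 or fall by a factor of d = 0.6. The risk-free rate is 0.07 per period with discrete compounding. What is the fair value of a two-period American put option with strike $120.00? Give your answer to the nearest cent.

$33.33

Risk-neutral probability p = (1 + 0.07 − 0.6)/(1.5 − 0.6) = 0.4700/0.9000 = 0.5222
Terminal stock prices: S_uu = 225, S_ud = 90, S_dd = 36
Terminal payoffs (K − S): max(-105, 0) = 0, max(30, 0) = 30, max(84, 0) = 84
Node u (S = 150): continuation = 1/1.07·[0.5222·0.0000 + 0.4778·30.0000] = 13.3956; exercise value = 0.0000 ≤ continuation, so V_u = 13.3956
Node d (S = 60): continuation = 1/1.07·[0.5222·30.0000 + 0.4778·84.0000] = 52.1495; exercise value = 60.0000 > continuation, so V_d = 60.0000 (exercise)
Node 0 (S = 100): continuation = 1/1.07·[0.5222·13.3956 + 0.4778·60.0000] = 33.3291; exercise value = 20.0000 ≤ continuation, so V_0 = 33.3291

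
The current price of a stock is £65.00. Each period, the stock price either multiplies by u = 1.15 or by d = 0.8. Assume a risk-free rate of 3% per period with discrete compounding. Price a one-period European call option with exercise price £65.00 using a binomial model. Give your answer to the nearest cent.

£6.22

Risk-neutral probability p = (1 + 0.03 − 0.8)/(1.15 − 0.8) = 0.2300/0.3500 = 0.6571
Terminal stock prices: S_u = 74.75, S_d = 52
Terminal payoffs (S − K): max(9.75, 0) = 9.75, max(-13, 0) = 0
Node 0 (S = 65): V_0 = 1/1.03·[0.6571·9.7500 + 0.3429·0.0000] = 6.2205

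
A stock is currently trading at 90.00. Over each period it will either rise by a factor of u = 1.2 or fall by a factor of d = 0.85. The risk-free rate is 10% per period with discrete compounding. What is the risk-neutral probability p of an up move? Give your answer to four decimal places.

p = 0.7143

Risk-neutral probability p = (1 + 0.1 − 0.85)/(1.2 − 0.85) = 0.2500/0.3500 = 0.7143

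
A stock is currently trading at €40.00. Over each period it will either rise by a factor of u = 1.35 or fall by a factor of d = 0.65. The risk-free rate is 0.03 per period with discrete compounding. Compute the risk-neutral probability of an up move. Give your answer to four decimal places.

p = 0.5429

Risk-neutral probability p = (1 + 0.03 − 0.65)/(1.35 − 0.65) = 0.3800/0.7000 = 0.5429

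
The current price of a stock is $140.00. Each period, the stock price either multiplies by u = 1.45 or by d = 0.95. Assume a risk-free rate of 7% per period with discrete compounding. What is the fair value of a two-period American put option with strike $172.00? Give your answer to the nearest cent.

Risk-neutral probability p = (1 + 0.07 − 0.95)/(1.45 − 0.95) = 0.1200/0.5000 = 0.2400
Terminal stock prices: S_uu = 294.4, S_ud = 192.8, S_dd = 126.3
Terminal payoffs (K − S): max(-122.4, 0) = 0, max(-20.85, 0) = 0, max(45.65, 0) = 45.65
Node u (S = 203): continuation = 1/1.07·[0.2400·0.0000 + 0.7600·0.0000] = 0.0000; exercise value = 0.0000 ≤ continuation, so V_u = 0.0000
Node d (S = 133): continuation = 1/1.07·[0.2400·0.0000 + 0.7600·45.6500] = 32.4243; exercise value = 39.0000 > continuation, so V_d = 39.0000 (exercise)
Node 0 (S = 140): continuation = 1/1.07·[0.2400·0.0000 + 0.7600·39.0000] = 27.7009; exercise value = 32.0000 > continuation, so V_0 = 32.0000 (exercise)

$32.00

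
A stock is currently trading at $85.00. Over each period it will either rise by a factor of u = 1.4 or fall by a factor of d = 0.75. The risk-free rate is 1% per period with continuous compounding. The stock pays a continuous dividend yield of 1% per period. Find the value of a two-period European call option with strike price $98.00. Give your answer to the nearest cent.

$9.95

Per-period risk-free factor R = e^0.01 = 1.0101; dividend-adjusted growth = e^(0.01−0.01) = 1.0000.
Risk-neutral probability p = (1.0000 − 0.75)/(1.4 − 0.75) = 0.2500/0.6500 = 0.3846
Terminal stock prices: S_uu = 166.6, S_ud = 89.25, S_dd = 47.81
Terminal payoffs (S − K): max(68.6, 0) = 68.6, max(-8.75, 0) = 0, max(-50.19, 0) = 0
Node u (S = 119): V_u = e^(−0.01)·[0.3846·68.6000 + 0.6154·0.0000] = 26.1221
Node d (S = 63.75): V_d = e^(−0.01)·[0.3846·0.0000 + 0.6154·0.0000] = 0.0000
Node 0 (S = 85): V_0 = e^(−0.01)·[0.3846·26.1221 + 0.6154·0.0000] = 9.9470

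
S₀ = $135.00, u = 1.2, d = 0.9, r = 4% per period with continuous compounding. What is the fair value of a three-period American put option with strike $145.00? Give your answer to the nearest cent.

$13.60

Risk-neutral probability p = (e^0.04 − 0.9)/(1.2 − 0.9) = 0.1408/0.3000 = 0.4694
Terminal stock prices: S_uuu = 233.3, S_uud = 175, S_udd = 131.2, S_ddd = 98.42
Terminal payoffs (K − S): max(-88.28, 0) = 0, max(-29.96, 0) = 0, max(13.78, 0) = 13.78, max(46.58, 0) = 46.58
Node uu (S = 194.4): continuation = e^(−0.04)·[0.4694·0.0000 + 0.5306·0.0000] = 0.0000; exercise value = 0.0000 ≤ continuation, so V_uu = 0.0000
Node ud (S = 145.8): continuation = e^(−0.04)·[0.4694·0.0000 + 0.5306·13.7800] = 7.0254; exercise value = 0.0000 ≤ continuation, so V_ud = 7.0254
Node dd (S = 109.4): continuation = e^(−0.04)·[0.4694·13.7800 + 0.5306·46.5850] = 29.9645; exercise value = 35.6500 > continuation, so V_dd = 35.6500 (exercise)
Node u (S = 162): continuation = e^(−0.04)·[0.4694·0.0000 + 0.5306·7.0254] = 3.5817; exercise value = 0.0000 ≤ continuation, so V_u = 3.5817
Node d (S = 121.5): continuation = e^(−0.04)·[0.4694·7.0254 + 0.5306·35.6500] = 21.3434; exercise value = 23.5000 > continuation, so V_d = 23.5000 (exercise)
Node 0 (S = 135): continuation = e^(−0.04)·[0.4694·3.5817 + 0.5306·23.5000] = 13.5961; exercise value = 10.0000 ≤ continuation, so V_0 = 13.5961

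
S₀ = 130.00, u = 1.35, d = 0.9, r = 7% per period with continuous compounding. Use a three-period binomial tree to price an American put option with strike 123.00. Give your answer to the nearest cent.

Risk-neutral probability p = (e^0.07 − 0.9)/(1.35 − 0.9) = 0.1725/0.4500 = 0.3834
Terminal stock prices: S_uuu = 319.8, S_uud = 213.2, S_udd = 142.2, S_ddd = 94.77
Terminal payoffs (K − S): max(-196.8, 0) = 0, max(-90.23, 0) = 0, max(-19.16, 0) = 0, max(28.23, 0) = 28.23
Node uu (S = 236.9): continuation = e^(−0.07)·[0.3834·0.0000 + 0.6166·0.0000] = 0.0000; exercise value = 0.0000 ≤ continuation, so V_uu = 0.0000
Node ud (S = 158): continuation = e^(−0.07)·[0.3834·0.0000 + 0.6166·0.0000] = 0.0000; exercise value = 0.0000 ≤ continuation, so V_ud = 0.0000
Node dd (S = 105.3): continuation = e^(−0.07)·[0.3834·0.0000 + 0.6166·28.2300] = 16.2311; exercise value = 17.7000 > continuation, so V_dd = 17.7000 (exercise)
Node u (S = 175.5): continuation = e^(−0.07)·[0.3834·0.0000 + 0.6166·0.0000] = 0.0000; exercise value = 0.0000 ≤ continuation, so V_u = 0.0000
Node d (S = 117): continuation = e^(−0.07)·[0.3834·0.0000 + 0.6166·17.7000] = 10.1768; exercise value = 6.0000 ≤ continuation, so V_d = 10.1768
Node 0 (S = 130): continuation = e^(−0.07)·[0.3834·0.0000 + 0.6166·10.1768] = 5.8512; exercise value = 0.0000 ≤ continuation, so V_0 = 5.8512

5.85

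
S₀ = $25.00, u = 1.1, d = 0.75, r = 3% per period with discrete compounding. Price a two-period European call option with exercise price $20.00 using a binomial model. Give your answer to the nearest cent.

$6.37

Risk-neutral probability p = (1 + 0.03 − 0.75)/(1.1 − 0.75) = 0.2800/0.3500 = 0.8000
Terminal stock prices: S_uu = 30.25, S_ud = 20.63, S_dd = 14.06
Terminal payoffs (S − K): max(10.25, 0) = 10.25, max(0.625, 0) = 0.625, max(-5.938, 0) = 0
Node u (S = 27.5): V_u = 1/1.03·[0.8000·10.2500 + 0.2000·0.6250] = 8.0825
Node d (S = 18.75): V_d = 1/1.03·[0.8000·0.6250 + 0.2000·0.0000] = 0.4854
Node 0 (S = 25): V_0 = 1/1.03·[0.8000·8.0825 + 0.2000·0.4854] = 6.3719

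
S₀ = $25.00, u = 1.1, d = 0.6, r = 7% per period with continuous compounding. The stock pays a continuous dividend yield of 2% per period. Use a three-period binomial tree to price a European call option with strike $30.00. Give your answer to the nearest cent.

$1.95

Per-period risk-free factor R = e^0.07 = 1.0725; dividend-adjusted growth = e^(0.07−0.02) = 1.0513.
Risk-neutral probability p = (1.0513 − 0.6)/(1.1 − 0.6) = 0.4513/0.5000 = 0.9025
Terminal stock prices: S_uuu = 33.28, S_uud = 18.15, S_udd = 9.9, S_ddd = 5.4
Terminal payoffs (S − K): max(3.275, 0) = 3.275, max(-11.85, 0) = 0, max(-20.1, 0) = 0, max(-24.6, 0) = 0
Node uu (S = 30.25): V_uu = e^(−0.07)·[0.9025·3.2750 + 0.0975·0.0000] = 2.7560
Node ud (S = 16.5): V_ud = e^(−0.07)·[0.9025·0.0000 + 0.0975·0.0000] = 0.0000
Node dd (S = 9): V_dd = e^(−0.07)·[0.9025·0.0000 + 0.0975·0.0000] = 0.0000
Node u (S = 27.5): V_u = e^(−0.07)·[0.9025·2.7560 + 0.0975·0.0000] = 2.3192
Node d (S = 15): V_d = e^(−0.07)·[0.9025·0.0000 + 0.0975·0.0000] = 0.0000
Node 0 (S = 25): V_0 = e^(−0.07)·[0.9025·2.3192 + 0.0975·0.0000] = 1.9517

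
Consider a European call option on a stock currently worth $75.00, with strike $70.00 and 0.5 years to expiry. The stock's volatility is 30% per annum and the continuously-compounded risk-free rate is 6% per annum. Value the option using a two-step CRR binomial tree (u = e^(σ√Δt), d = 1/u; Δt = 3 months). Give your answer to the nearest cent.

CRR parameters: u = e^(σ√Δt) = e^(0.3·√0.25) = 1.1618, d = 1/u = 0.8607
Per-period rate: rΔt = 0.06·0.25 = 0.015, so R = e^0.015 = 1.0151
Risk-neutral probability p = (e^0.015 − 0.8607)/(1.1618 − 0.8607) = 0.1544/0.3011 = 0.5128
Terminal stock prices: S_uu = 101.2, S_ud = 75, S_dd = 55.56
Terminal payoffs (S − K): max(31.24, 0) = 31.24, max(5, 0) = 5, max(-14.44, 0) = 0
Node u (S = 87.14): V_u = e^(−0.015)·[0.5128·31.2394 + 0.4872·5.0000] = 18.1797
Node d (S = 64.55): V_d = e^(−0.015)·[0.5128·5.0000 + 0.4872·0.0000] = 2.5256
Node 0 (S = 75): V_0 = e^(−0.015)·[0.5128·18.1797 + 0.4872·2.5256] = 10.3953

$10.40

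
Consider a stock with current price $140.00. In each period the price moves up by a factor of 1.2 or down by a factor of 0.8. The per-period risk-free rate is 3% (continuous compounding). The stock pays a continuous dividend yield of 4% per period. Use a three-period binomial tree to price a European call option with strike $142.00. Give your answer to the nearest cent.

Per-period risk-free factor R = e^0.03 = 1.0305; dividend-adjusted growth = e^(0.03−0.04) = 0.9900.
Risk-neutral probability p = (0.9900 − 0.8)/(1.2 − 0.8) = 0.1900/0.4000 = 0.4751
Terminal stock prices: S_uuu = 241.9, S_uud = 161.3, S_udd = 107.5, S_ddd = 71.68
Terminal payoffs (S − K): max(99.92, 0) = 99.92, max(19.28, 0) = 19.28, max(-34.48, 0) = 0, max(-70.32, 0) = 0
Node uu (S = 201.6): V_uu = e^(−0.03)·[0.4751·99.9200 + 0.5249·19.2800] = 55.8919
Node ud (S = 134.4): V_ud = e^(−0.03)·[0.4751·19.2800 + 0.5249·0.0000] = 8.8897
Node dd (S = 89.6): V_dd = e^(−0.03)·[0.4751·0.0000 + 0.5249·0.0000] = 0.0000
Node u (S = 168): V_u = e^(−0.03)·[0.4751·55.8919 + 0.5249·8.8897] = 30.2988
Node d (S = 112): V_d = e^(−0.03)·[0.4751·8.8897 + 0.5249·0.0000] = 4.0989
Node 0 (S = 140): V_0 = e^(−0.03)·[0.4751·30.2988 + 0.5249·4.0989] = 16.0581

$16.06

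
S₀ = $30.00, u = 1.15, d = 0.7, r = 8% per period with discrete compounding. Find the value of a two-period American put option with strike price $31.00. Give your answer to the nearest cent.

Risk-neutral probability p = (1 + 0.08 − 0.7)/(1.15 − 0.7) = 0.3800/0.4500 = 0.8444
Terminal stock prices: S_uu = 39.67, S_ud = 24.15, S_dd = 14.7
Terminal payoffs (K − S): max(-8.675, 0) = 0, max(6.85, 0) = 6.85, max(16.3, 0) = 16.3
Node u (S = 34.5): continuation = 1/1.08·[0.8444·0.0000 + 0.1556·6.8500] = 0.9866; exercise value = 0.0000 ≤ continuation, so V_u = 0.9866
Node d (S = 21): continuation = 1/1.08·[0.8444·6.8500 + 0.1556·16.3000] = 7.7037; exercise value = 10.0000 > continuation, so V_d = 10.0000 (exercise)
Node 0 (S = 30): continuation = 1/1.08·[0.8444·0.9866 + 0.1556·10.0000] = 2.2118; exercise value = 1.0000 ≤ continuation, so V_0 = 2.2118

$2.21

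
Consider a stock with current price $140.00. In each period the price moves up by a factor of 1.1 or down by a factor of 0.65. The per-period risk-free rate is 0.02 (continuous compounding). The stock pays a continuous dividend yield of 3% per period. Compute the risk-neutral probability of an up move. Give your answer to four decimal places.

p = 0.7557

Per-period risk-free factor R = e^0.02 = 1.0202; dividend-adjusted growth = e^(0.02−0.03) = 0.9900.
Risk-neutral probability p = (0.9900 − 0.65)/(1.1 − 0.65) = 0.3400/0.4500 = 0.7557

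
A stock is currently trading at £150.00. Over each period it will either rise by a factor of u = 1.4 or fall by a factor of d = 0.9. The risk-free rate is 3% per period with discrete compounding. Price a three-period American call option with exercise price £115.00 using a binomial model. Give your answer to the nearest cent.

Risk-neutral probability p = (1 + 0.03 − 0.9)/(1.4 − 0.9) = 0.1300/0.5000 = 0.2600
Terminal stock prices: S_uuu = 411.6, S_uud = 264.6, S_udd = 170.1, S_ddd = 109.4
Terminal payoffs (S − K): max(296.6, 0) = 296.6, max(149.6, 0) = 149.6, max(55.1, 0) = 55.1, max(-5.65, 0) = 0
Node uu (S = 294): continuation = 1/1.03·[0.2600·296.6000 + 0.7400·149.6000] = 182.3495; exercise value = 179.0000 ≤ continuation, so V_uu = 182.3495
Node ud (S = 189): continuation = 1/1.03·[0.2600·149.6000 + 0.7400·55.1000] = 77.3495; exercise value = 74.0000 ≤ continuation, so V_ud = 77.3495
Node dd (S = 121.5): continuation = 1/1.03·[0.2600·55.1000 + 0.7400·0.0000] = 13.9087; exercise value = 6.5000 ≤ continuation, so V_dd = 13.9087
Node u (S = 210): continuation = 1/1.03·[0.2600·182.3495 + 0.7400·77.3495] = 101.6015; exercise value = 95.0000 ≤ continuation, so V_u = 101.6015
Node d (S = 135): continuation = 1/1.03·[0.2600·77.3495 + 0.7400·13.9087] = 29.5178; exercise value = 20.0000 ≤ continuation, so V_d = 29.5178
Node 0 (S = 150): continuation = 1/1.03·[0.2600·101.6015 + 0.7400·29.5178] = 46.8539; exercise value = 35.0000 ≤ continuation, so V_0 = 46.8539

£46.85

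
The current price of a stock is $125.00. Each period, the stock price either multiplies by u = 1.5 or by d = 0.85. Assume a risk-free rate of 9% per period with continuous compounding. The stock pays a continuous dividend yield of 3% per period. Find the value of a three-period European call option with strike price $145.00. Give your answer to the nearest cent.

Per-period risk-free factor R = e^0.09 = 1.0942; dividend-adjusted growth = e^(0.09−0.03) = 1.0618.
Risk-neutral probability p = (1.0618 − 0.85)/(1.5 − 0.85) = 0.2118/0.6500 = 0.3259
Terminal stock prices: S_uuu = 421.9, S_uud = 239.1, S_udd = 135.5, S_ddd = 76.77
Terminal payoffs (S − K): max(276.9, 0) = 276.9, max(94.06, 0) = 94.06, max(-9.531, 0) = 0, max(-68.23, 0) = 0
Node uu (S = 281.2): V_uu = e^(−0.09)·[0.3259·276.8750 + 0.6741·94.0625] = 140.4178
Node ud (S = 159.4): V_ud = e^(−0.09)·[0.3259·94.0625 + 0.6741·0.0000] = 28.0167
Node dd (S = 90.31): V_dd = e^(−0.09)·[0.3259·0.0000 + 0.6741·0.0000] = 0.0000
Node u (S = 187.5): V_u = e^(−0.09)·[0.3259·140.4178 + 0.6741·28.0167] = 59.0843
Node d (S = 106.2): V_d = e^(−0.09)·[0.3259·28.0167 + 0.6741·0.0000] = 8.3449
Node 0 (S = 125): V_0 = e^(−0.09)·[0.3259·59.0843 + 0.6741·8.3449] = 22.7395

$22.74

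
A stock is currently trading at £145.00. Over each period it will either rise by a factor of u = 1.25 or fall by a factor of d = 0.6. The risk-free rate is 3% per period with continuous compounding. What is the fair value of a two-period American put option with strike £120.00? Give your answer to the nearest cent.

£13.19

Risk-neutral probability p = (e^0.03 − 0.6)/(1.25 − 0.6) = 0.4305/0.6500 = 0.6622
Terminal stock prices: S_uu = 226.6, S_ud = 108.8, S_dd = 52.2
Terminal payoffs (K − S): max(-106.6, 0) = 0, max(11.25, 0) = 11.25, max(67.8, 0) = 67.8
Node u (S = 181.2): continuation = e^(−0.03)·[0.6622·0.0000 + 0.3378·11.2500] = 3.6875; exercise value = 0.0000 ≤ continuation, so V_u = 3.6875
Node d (S = 87): continuation = e^(−0.03)·[0.6622·11.2500 + 0.3378·67.8000] = 29.4535; exercise value = 33.0000 > continuation, so V_d = 33.0000 (exercise)
Node 0 (S = 145): continuation = e^(−0.03)·[0.6622·3.6875 + 0.3378·33.0000] = 13.1866; exercise value = 0.0000 ≤ continuation, so V_0 = 13.1866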